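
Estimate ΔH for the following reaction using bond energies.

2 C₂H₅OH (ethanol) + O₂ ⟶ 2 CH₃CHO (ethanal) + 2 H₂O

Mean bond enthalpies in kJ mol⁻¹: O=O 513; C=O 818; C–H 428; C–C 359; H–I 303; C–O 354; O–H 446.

ΔH ≈ −451 kJ

Bonds broken (reactants):
  C–C: 2 × 359 = 718
  C–H: 10 × 428 = 4280
  C–O: 2 × 354 = 708
  O–H: 2 × 446 = 892
  O=O: 1 × 513 = 513
  Σ(broken) = 7111 kJ
Bonds formed (products):
  C–C: 2 × 359 = 718
  C–H: 8 × 428 = 3424
  C=O: 2 × 818 = 1636
  O–H: 4 × 446 = 1784
  Σ(formed) = 7562 kJ
ΔH = Σ(broken) − Σ(formed) = 7111 − 7562 = −451 kJ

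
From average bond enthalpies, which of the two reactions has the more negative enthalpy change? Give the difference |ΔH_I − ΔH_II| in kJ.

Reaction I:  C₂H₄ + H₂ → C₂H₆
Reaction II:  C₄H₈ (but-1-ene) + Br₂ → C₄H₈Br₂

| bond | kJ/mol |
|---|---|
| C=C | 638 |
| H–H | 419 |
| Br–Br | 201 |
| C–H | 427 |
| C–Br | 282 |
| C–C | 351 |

Reaction I:
  Bonds broken (reactants):
    C–H: 4 × 427 = 1708
    C=C: 1 × 638 = 638
    H–H: 1 × 419 = 419
    Σ(broken) = 2765 kJ
  Bonds formed (products):
    C–C: 1 × 351 = 351
    C–H: 6 × 427 = 2562
    Σ(formed) = 2913 kJ
  ΔH_I = 2765 − 2913 = −148 kJ
Reaction II:
  Bonds broken (reactants):
    Br–Br: 1 × 201 = 201
    C–C: 2 × 351 = 702
    C–H: 8 × 427 = 3416
    C=C: 1 × 638 = 638
    Σ(broken) = 4957 kJ
  Bonds formed (products):
    C–Br: 2 × 282 = 564
    C–C: 3 × 351 = 1053
    C–H: 8 × 427 = 3416
    Σ(formed) = 5033 kJ
  ΔH_II = 4957 − 5033 = −76 kJ
ΔH_I − ΔH_II = −72 kJ, so reaction I has the more negative ΔH; |ΔH_I − ΔH_II| = 72 kJ.

Reaction I, by 72 kJ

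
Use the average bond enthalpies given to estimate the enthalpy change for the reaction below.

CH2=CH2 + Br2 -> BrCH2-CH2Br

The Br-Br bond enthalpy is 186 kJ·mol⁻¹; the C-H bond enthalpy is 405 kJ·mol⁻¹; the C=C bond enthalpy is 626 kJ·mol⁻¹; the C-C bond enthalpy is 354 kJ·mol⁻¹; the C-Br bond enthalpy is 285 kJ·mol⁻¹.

ΔH ≈ −112 kJ

Bonds broken (reactants):
  Br-Br: 1 × 186 = 186
  C-H: 4 × 405 = 1620
  C=C: 1 × 626 = 626
  Σ(broken) = 2432 kJ
Bonds formed (products):
  C-Br: 2 × 285 = 570
  C-C: 1 × 354 = 354
  C-H: 4 × 405 = 1620
  Σ(formed) = 2544 kJ
ΔH = Σ(broken) − Σ(formed) = 2432 − 2544 = −112 kJ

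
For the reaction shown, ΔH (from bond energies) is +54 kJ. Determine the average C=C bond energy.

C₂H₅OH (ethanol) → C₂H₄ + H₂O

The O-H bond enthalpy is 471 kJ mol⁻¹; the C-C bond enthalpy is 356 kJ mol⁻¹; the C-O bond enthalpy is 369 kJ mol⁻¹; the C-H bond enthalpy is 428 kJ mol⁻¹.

D(C=C) ≈ 628 kJ/mol

Let D be the C=C bond energy.
Σ(broken) = 1×356 + 5×428 + 1×369 + 1×471 = 3336
Σ(formed) = 4×428 + 1×D + 2×471 = 2654 + D
ΔH = Σ(broken) − Σ(formed) = (3336) − (2654 + D) = +682 − D
Setting this equal to +54 kJ gives D = 628 kJ/mol.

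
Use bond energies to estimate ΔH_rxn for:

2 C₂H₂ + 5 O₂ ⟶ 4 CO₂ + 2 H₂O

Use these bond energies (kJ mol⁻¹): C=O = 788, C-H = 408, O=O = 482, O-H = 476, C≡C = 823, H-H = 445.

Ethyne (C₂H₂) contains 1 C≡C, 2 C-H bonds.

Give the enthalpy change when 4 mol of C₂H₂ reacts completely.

Bonds broken (reactants):
  C≡C: 2 × 823 = 1646
  C-H: 4 × 408 = 1632
  O=O: 5 × 482 = 2410
  Σ(broken) = 5688 kJ
Bonds formed (products):
  C=O: 8 × 788 = 6304
  O-H: 4 × 476 = 1904
  Σ(formed) = 8208 kJ
ΔH = Σ(broken) − Σ(formed) = 5688 − 8208 = −2520 kJ
For 2× the reaction as written: 2 × (−2520) = −5040 kJ

ΔH = −5040 kJ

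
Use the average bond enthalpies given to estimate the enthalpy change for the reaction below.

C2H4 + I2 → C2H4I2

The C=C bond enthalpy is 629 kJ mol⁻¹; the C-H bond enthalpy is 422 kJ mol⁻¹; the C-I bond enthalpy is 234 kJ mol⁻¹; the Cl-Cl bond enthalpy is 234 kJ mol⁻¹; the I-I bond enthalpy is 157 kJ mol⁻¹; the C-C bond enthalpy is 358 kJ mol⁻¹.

Bonds broken (reactants):
  C-H: 4 × 422 = 1688
  C=C: 1 × 629 = 629
  I-I: 1 × 157 = 157
  Σ(broken) = 2474 kJ
Bonds formed (products):
  C-C: 1 × 358 = 358
  C-H: 4 × 422 = 1688
  C-I: 2 × 234 = 468
  Σ(formed) = 2514 kJ
ΔH = Σ(broken) − Σ(formed) = 2474 − 2514 = −40 kJ

ΔH ≈ −40 kJ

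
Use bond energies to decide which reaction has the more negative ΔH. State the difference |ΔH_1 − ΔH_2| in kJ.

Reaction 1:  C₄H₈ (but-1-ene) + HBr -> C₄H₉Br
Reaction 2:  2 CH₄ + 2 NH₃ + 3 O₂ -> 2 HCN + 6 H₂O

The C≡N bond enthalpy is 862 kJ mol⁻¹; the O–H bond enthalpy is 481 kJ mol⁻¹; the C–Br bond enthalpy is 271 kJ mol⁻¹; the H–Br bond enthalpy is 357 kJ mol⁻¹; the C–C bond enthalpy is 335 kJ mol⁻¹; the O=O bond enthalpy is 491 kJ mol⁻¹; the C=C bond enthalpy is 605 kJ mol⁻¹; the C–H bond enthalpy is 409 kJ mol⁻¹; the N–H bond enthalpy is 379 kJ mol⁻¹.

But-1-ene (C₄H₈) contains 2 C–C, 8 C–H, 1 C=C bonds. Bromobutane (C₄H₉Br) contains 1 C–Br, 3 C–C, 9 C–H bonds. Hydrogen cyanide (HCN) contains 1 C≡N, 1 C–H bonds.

Reaction 2, by 1242 kJ

Reaction 1:
  Bonds broken (reactants):
    C–C: 2 × 335 = 670
    C–H: 8 × 409 = 3272
    C=C: 1 × 605 = 605
    H–Br: 1 × 357 = 357
    Σ(broken) = 4904 kJ
  Bonds formed (products):
    C–Br: 1 × 271 = 271
    C–C: 3 × 335 = 1005
    C–H: 9 × 409 = 3681
    Σ(formed) = 4957 kJ
  ΔH_1 = 4904 − 4957 = −53 kJ
Reaction 2:
  Bonds broken (reactants):
    C–H: 8 × 409 = 3272
    N–H: 6 × 379 = 2274
    O=O: 3 × 491 = 1473
    Σ(broken) = 7019 kJ
  Bonds formed (products):
    C≡N: 2 × 862 = 1724
    C–H: 2 × 409 = 818
    O–H: 12 × 481 = 5772
    Σ(formed) = 8314 kJ
  ΔH_2 = 7019 − 8314 = −1295 kJ
ΔH_1 − ΔH_2 = +1242 kJ, so reaction 2 has the more negative ΔH; |ΔH_1 − ΔH_2| = 1242 kJ.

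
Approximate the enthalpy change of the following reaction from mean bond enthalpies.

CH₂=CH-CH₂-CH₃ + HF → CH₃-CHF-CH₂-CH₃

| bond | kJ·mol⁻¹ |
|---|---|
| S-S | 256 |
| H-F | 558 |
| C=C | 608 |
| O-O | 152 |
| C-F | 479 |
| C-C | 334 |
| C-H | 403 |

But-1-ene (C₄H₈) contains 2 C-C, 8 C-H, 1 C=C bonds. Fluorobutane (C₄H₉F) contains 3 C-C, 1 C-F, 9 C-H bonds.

Bonds broken (reactants):
  C-C: 2 × 334 = 668
  C-H: 8 × 403 = 3224
  C=C: 1 × 608 = 608
  H-F: 1 × 558 = 558
  Σ(broken) = 5058 kJ
Bonds formed (products):
  C-C: 3 × 334 = 1002
  C-F: 1 × 479 = 479
  C-H: 9 × 403 = 3627
  Σ(formed) = 5108 kJ
ΔH = Σ(broken) − Σ(formed) = 5058 − 5108 = −50 kJ

ΔH ≈ −50 kJ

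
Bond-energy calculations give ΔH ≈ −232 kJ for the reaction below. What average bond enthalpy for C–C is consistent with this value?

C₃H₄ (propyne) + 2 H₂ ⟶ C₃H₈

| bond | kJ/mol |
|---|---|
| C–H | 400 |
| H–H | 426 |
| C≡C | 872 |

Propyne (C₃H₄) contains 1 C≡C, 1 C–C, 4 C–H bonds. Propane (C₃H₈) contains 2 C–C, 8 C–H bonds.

Let D be the C–C bond energy.
Σ(broken) = 1×872 + 1×D + 4×400 + 2×426 = 3324 + D
Σ(formed) = 2×D + 8×400 = 3200 + 2D
ΔH = Σ(broken) − Σ(formed) = (3324 + D) − (3200 + 2D) = +124 − D
Setting this equal to −232 kJ gives D = 356 kJ/mol.

D(C–C) ≈ 356 kJ/mol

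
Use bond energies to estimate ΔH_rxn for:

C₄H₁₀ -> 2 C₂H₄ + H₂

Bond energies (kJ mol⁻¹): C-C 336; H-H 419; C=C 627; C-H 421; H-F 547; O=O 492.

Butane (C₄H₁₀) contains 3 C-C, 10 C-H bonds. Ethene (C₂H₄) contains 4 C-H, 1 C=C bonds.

ΔH ≈ +177 kJ

Bonds broken (reactants):
  C-C: 3 × 336 = 1008
  C-H: 10 × 421 = 4210
  Σ(broken) = 5218 kJ
Bonds formed (products):
  C-H: 8 × 421 = 3368
  C=C: 2 × 627 = 1254
  H-H: 1 × 419 = 419
  Σ(formed) = 5041 kJ
ΔH = Σ(broken) − Σ(formed) = 5218 − 5041 = +177 kJ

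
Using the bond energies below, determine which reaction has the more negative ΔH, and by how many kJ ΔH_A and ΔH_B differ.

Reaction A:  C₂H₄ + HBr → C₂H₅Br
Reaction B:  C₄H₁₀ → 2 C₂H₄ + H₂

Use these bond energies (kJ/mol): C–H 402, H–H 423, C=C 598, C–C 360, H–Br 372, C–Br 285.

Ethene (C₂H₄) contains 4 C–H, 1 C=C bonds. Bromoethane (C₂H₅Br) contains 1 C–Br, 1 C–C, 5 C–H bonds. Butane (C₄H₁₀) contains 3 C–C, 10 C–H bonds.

Reaction A, by 342 kJ

Reaction A:
  Bonds broken (reactants):
    C–H: 4 × 402 = 1608
    C=C: 1 × 598 = 598
    H–Br: 1 × 372 = 372
    Σ(broken) = 2578 kJ
  Bonds formed (products):
    C–Br: 1 × 285 = 285
    C–C: 1 × 360 = 360
    C–H: 5 × 402 = 2010
    Σ(formed) = 2655 kJ
  ΔH_A = 2578 − 2655 = −77 kJ
Reaction B:
  Bonds broken (reactants):
    C–C: 3 × 360 = 1080
    C–H: 10 × 402 = 4020
    Σ(broken) = 5100 kJ
  Bonds formed (products):
    C–H: 8 × 402 = 3216
    C=C: 2 × 598 = 1196
    H–H: 1 × 423 = 423
    Σ(formed) = 4835 kJ
  ΔH_B = 5100 − 4835 = +265 kJ
ΔH_A − ΔH_B = −342 kJ, so reaction A has the more negative ΔH; |ΔH_A − ΔH_B| = 342 kJ.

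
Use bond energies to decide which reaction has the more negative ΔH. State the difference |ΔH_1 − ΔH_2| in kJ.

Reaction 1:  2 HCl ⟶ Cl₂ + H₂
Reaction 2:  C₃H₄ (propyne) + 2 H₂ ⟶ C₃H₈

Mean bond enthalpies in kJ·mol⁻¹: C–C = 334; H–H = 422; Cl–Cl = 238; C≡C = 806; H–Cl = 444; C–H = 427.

Reaction 1:
  Bonds broken (reactants):
    H–Cl: 2 × 444 = 888
    Σ(broken) = 888 kJ
  Bonds formed (products):
    Cl–Cl: 1 × 238 = 238
    H–H: 1 × 422 = 422
    Σ(formed) = 660 kJ
  ΔH_1 = 888 − 660 = +228 kJ
Reaction 2:
  Bonds broken (reactants):
    C≡C: 1 × 806 = 806
    C–C: 1 × 334 = 334
    C–H: 4 × 427 = 1708
    H–H: 2 × 422 = 844
    Σ(broken) = 3692 kJ
  Bonds formed (products):
    C–C: 2 × 334 = 668
    C–H: 8 × 427 = 3416
    Σ(formed) = 4084 kJ
  ΔH_2 = 3692 − 4084 = −392 kJ
ΔH_1 − ΔH_2 = +620 kJ, so reaction 2 has the more negative ΔH; |ΔH_1 − ΔH_2| = 620 kJ.

Reaction 2, by 620 kJ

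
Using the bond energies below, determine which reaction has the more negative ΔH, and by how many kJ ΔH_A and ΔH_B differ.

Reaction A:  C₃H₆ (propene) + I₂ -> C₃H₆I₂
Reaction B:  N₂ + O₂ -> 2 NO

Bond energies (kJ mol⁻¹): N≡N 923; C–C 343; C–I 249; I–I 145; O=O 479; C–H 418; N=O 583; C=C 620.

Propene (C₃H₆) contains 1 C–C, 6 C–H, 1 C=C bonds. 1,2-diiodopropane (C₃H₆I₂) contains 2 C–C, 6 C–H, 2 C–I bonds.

Reaction A:
  Bonds broken (reactants):
    C–C: 1 × 343 = 343
    C–H: 6 × 418 = 2508
    C=C: 1 × 620 = 620
    I–I: 1 × 145 = 145
    Σ(broken) = 3616 kJ
  Bonds formed (products):
    C–C: 2 × 343 = 686
    C–H: 6 × 418 = 2508
    C–I: 2 × 249 = 498
    Σ(formed) = 3692 kJ
  ΔH_A = 3616 − 3692 = −76 kJ
Reaction B:
  Bonds broken (reactants):
    N≡N: 1 × 923 = 923
    O=O: 1 × 479 = 479
    Σ(broken) = 1402 kJ
  Bonds formed (products):
    N=O: 2 × 583 = 1166
    Σ(formed) = 1166 kJ
  ΔH_B = 1402 − 1166 = +236 kJ
ΔH_A − ΔH_B = −312 kJ, so reaction A has the more negative ΔH; |ΔH_A − ΔH_B| = 312 kJ.

Reaction A, by 312 kJ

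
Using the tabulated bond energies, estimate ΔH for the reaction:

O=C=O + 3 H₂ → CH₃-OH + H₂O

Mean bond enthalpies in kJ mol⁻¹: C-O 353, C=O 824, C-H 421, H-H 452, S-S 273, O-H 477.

Bonds broken (reactants):
  C=O: 2 × 824 = 1648
  H-H: 3 × 452 = 1356
  Σ(broken) = 3004 kJ
Bonds formed (products):
  C-H: 3 × 421 = 1263
  C-O: 1 × 353 = 353
  O-H: 3 × 477 = 1431
  Σ(formed) = 3047 kJ
ΔH = Σ(broken) − Σ(formed) = 3004 − 3047 = −43 kJ

ΔH ≈ −43 kJ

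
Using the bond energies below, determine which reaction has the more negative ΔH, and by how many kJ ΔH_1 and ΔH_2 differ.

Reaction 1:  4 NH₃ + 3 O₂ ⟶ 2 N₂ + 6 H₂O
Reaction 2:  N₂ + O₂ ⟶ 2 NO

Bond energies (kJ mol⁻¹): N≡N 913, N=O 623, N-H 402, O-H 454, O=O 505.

Reaction 1:
  Bonds broken (reactants):
    N-H: 12 × 402 = 4824
    O=O: 3 × 505 = 1515
    Σ(broken) = 6339 kJ
  Bonds formed (products):
    N≡N: 2 × 913 = 1826
    O-H: 12 × 454 = 5448
    Σ(formed) = 7274 kJ
  ΔH_1 = 6339 − 7274 = −935 kJ
Reaction 2:
  Bonds broken (reactants):
    N≡N: 1 × 913 = 913
    O=O: 1 × 505 = 505
    Σ(broken) = 1418 kJ
  Bonds formed (products):
    N=O: 2 × 623 = 1246
    Σ(formed) = 1246 kJ
  ΔH_2 = 1418 − 1246 = +172 kJ
ΔH_1 − ΔH_2 = −1107 kJ, so reaction 1 has the more negative ΔH; |ΔH_1 − ΔH_2| = 1107 kJ.

Reaction 1, by 1107 kJ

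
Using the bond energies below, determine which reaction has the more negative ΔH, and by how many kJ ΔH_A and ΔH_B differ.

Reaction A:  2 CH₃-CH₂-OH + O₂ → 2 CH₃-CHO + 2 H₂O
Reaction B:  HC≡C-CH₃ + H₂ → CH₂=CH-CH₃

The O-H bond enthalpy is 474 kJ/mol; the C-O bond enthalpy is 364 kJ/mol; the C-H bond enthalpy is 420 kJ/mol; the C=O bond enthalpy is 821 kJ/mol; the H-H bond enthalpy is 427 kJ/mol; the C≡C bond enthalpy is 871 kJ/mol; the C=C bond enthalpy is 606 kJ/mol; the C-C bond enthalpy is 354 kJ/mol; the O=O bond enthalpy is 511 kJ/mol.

Reaction A, by 363 kJ

Reaction A:
  Bonds broken (reactants):
    C-C: 2 × 354 = 708
    C-H: 10 × 420 = 4200
    C-O: 2 × 364 = 728
    O-H: 2 × 474 = 948
    O=O: 1 × 511 = 511
    Σ(broken) = 7095 kJ
  Bonds formed (products):
    C-C: 2 × 354 = 708
    C-H: 8 × 420 = 3360
    C=O: 2 × 821 = 1642
    O-H: 4 × 474 = 1896
    Σ(formed) = 7606 kJ
  ΔH_A = 7095 − 7606 = −511 kJ
Reaction B:
  Bonds broken (reactants):
    C≡C: 1 × 871 = 871
    C-C: 1 × 354 = 354
    C-H: 4 × 420 = 1680
    H-H: 1 × 427 = 427
    Σ(broken) = 3332 kJ
  Bonds formed (products):
    C-C: 1 × 354 = 354
    C-H: 6 × 420 = 2520
    C=C: 1 × 606 = 606
    Σ(formed) = 3480 kJ
  ΔH_B = 3332 − 3480 = −148 kJ
ΔH_A − ΔH_B = −363 kJ, so reaction A has the more negative ΔH; |ΔH_A − ΔH_B| = 363 kJ.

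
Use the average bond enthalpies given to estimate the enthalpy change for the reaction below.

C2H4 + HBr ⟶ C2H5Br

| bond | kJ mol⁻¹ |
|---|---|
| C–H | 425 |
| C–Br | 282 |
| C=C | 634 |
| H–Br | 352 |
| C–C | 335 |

Bonds broken (reactants):
  C–H: 4 × 425 = 1700
  C=C: 1 × 634 = 634
  H–Br: 1 × 352 = 352
  Σ(broken) = 2686 kJ
Bonds formed (products):
  C–Br: 1 × 282 = 282
  C–C: 1 × 335 = 335
  C–H: 5 × 425 = 2125
  Σ(formed) = 2742 kJ
ΔH = Σ(broken) − Σ(formed) = 2686 − 2742 = −56 kJ

ΔH ≈ −56 kJ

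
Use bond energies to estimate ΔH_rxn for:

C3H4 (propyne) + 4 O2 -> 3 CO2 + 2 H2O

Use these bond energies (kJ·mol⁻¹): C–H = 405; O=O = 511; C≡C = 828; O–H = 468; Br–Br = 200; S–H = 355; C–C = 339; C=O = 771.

ΔH ≈ −1667 kJ

Bonds broken (reactants):
  C≡C: 1 × 828 = 828
  C–C: 1 × 339 = 339
  C–H: 4 × 405 = 1620
  O=O: 4 × 511 = 2044
  Σ(broken) = 4831 kJ
Bonds formed (products):
  C=O: 6 × 771 = 4626
  O–H: 4 × 468 = 1872
  Σ(formed) = 6498 kJ
ΔH = Σ(broken) − Σ(formed) = 4831 − 6498 = −1667 kJ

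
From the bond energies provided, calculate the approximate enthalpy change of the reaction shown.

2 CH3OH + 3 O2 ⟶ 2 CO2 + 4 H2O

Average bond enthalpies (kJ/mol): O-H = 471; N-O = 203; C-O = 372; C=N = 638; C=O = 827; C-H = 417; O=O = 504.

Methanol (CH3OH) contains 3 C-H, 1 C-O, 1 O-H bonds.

ΔH ≈ −1376 kJ

Bonds broken (reactants):
  C-H: 6 × 417 = 2502
  C-O: 2 × 372 = 744
  O-H: 2 × 471 = 942
  O=O: 3 × 504 = 1512
  Σ(broken) = 5700 kJ
Bonds formed (products):
  C=O: 4 × 827 = 3308
  O-H: 8 × 471 = 3768
  Σ(formed) = 7076 kJ
ΔH = Σ(broken) − Σ(formed) = 5700 − 7076 = −1376 kJ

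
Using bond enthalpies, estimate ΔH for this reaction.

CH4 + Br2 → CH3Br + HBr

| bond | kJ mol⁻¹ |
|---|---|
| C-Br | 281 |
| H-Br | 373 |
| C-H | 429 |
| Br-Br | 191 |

ΔH ≈ −34 kJ

Bonds broken (reactants):
  Br-Br: 1 × 191 = 191
  C-H: 4 × 429 = 1716
  Σ(broken) = 1907 kJ
Bonds formed (products):
  C-Br: 1 × 281 = 281
  C-H: 3 × 429 = 1287
  H-Br: 1 × 373 = 373
  Σ(formed) = 1941 kJ
ΔH = Σ(broken) − Σ(formed) = 1907 − 1941 = −34 kJ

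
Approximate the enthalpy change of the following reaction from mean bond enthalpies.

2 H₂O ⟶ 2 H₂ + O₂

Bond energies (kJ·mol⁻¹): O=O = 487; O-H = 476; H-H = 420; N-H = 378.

ΔH ≈ +577 kJ

Bonds broken (reactants):
  O-H: 4 × 476 = 1904
  Σ(broken) = 1904 kJ
Bonds formed (products):
  H-H: 2 × 420 = 840
  O=O: 1 × 487 = 487
  Σ(formed) = 1327 kJ
ΔH = Σ(broken) − Σ(formed) = 1904 − 1327 = +577 kJ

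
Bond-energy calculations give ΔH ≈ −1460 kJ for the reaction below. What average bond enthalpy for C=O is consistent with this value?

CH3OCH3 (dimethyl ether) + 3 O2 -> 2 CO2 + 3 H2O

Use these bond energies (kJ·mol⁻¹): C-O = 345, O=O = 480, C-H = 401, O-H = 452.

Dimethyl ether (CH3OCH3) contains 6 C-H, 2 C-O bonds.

Let D be the C=O bond energy.
Σ(broken) = 6×401 + 2×345 + 3×480 = 4536
Σ(formed) = 4×D + 6×452 = 2712 + 4D
ΔH = Σ(broken) − Σ(formed) = (4536) − (2712 + 4D) = +1824 − 4D
Setting this equal to −1460 kJ gives 4D = 3284, so D = 821 kJ/mol.

D(C=O) ≈ 821 kJ/mol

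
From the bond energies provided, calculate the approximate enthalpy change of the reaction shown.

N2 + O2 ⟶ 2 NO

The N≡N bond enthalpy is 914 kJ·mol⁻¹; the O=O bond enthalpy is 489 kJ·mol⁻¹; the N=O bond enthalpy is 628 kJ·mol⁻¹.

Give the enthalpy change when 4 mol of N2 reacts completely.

ΔH = +588 kJ

Bonds broken (reactants):
  N≡N: 1 × 914 = 914
  O=O: 1 × 489 = 489
  Σ(broken) = 1403 kJ
Bonds formed (products):
  N=O: 2 × 628 = 1256
  Σ(formed) = 1256 kJ
ΔH = Σ(broken) − Σ(formed) = 1403 − 1256 = +147 kJ
For 4× the reaction as written: 4 × (+147) = +588 kJ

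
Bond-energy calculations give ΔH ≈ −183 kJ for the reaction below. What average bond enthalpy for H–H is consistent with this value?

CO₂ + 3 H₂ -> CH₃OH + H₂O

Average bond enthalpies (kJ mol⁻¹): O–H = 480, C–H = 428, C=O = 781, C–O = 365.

D(H–H) ≈ 448 kJ/mol

Let D be the H–H bond energy.
Σ(broken) = 2×781 + 3×D = 1562 + 3D
Σ(formed) = 3×428 + 1×365 + 3×480 = 3089
ΔH = Σ(broken) − Σ(formed) = (1562 + 3D) − (3089) = −1527 + 3D
Setting this equal to −183 kJ gives 3D = 1344, so D = 448 kJ/mol.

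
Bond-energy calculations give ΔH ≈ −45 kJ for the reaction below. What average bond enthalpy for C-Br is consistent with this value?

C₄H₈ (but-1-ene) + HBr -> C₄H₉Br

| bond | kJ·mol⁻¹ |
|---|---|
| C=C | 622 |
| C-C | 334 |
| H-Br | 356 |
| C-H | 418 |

D(C-Br) ≈ 271 kJ/mol

Let D be the C-Br bond energy.
Σ(broken) = 2×334 + 8×418 + 1×622 + 1×356 = 4990
Σ(formed) = 1×D + 3×334 + 9×418 = 4764 + D
ΔH = Σ(broken) − Σ(formed) = (4990) − (4764 + D) = +226 − D
Setting this equal to −45 kJ gives D = 271 kJ/mol.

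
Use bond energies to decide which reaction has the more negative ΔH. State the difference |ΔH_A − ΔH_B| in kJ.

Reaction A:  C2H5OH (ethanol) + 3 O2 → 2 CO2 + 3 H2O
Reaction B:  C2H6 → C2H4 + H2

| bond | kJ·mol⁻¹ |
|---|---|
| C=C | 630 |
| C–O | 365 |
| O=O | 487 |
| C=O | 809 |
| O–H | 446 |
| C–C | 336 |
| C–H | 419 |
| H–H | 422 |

Reaction A:
  Bonds broken (reactants):
    C–C: 1 × 336 = 336
    C–H: 5 × 419 = 2095
    C–O: 1 × 365 = 365
    O–H: 1 × 446 = 446
    O=O: 3 × 487 = 1461
    Σ(broken) = 4703 kJ
  Bonds formed (products):
    C=O: 4 × 809 = 3236
    O–H: 6 × 446 = 2676
    Σ(formed) = 5912 kJ
  ΔH_A = 4703 − 5912 = −1209 kJ
Reaction B:
  Bonds broken (reactants):
    C–C: 1 × 336 = 336
    C–H: 6 × 419 = 2514
    Σ(broken) = 2850 kJ
  Bonds formed (products):
    C–H: 4 × 419 = 1676
    C=C: 1 × 630 = 630
    H–H: 1 × 422 = 422
    Σ(formed) = 2728 kJ
  ΔH_B = 2850 − 2728 = +122 kJ
ΔH_A − ΔH_B = −1331 kJ, so reaction A has the more negative ΔH; |ΔH_A − ΔH_B| = 1331 kJ.

Reaction A, by 1331 kJ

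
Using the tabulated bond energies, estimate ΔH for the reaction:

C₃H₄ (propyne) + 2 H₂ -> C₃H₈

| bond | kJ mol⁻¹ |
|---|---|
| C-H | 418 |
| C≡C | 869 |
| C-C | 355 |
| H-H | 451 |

Bonds broken (reactants):
  C≡C: 1 × 869 = 869
  C-C: 1 × 355 = 355
  C-H: 4 × 418 = 1672
  H-H: 2 × 451 = 902
  Σ(broken) = 3798 kJ
Bonds formed (products):
  C-C: 2 × 355 = 710
  C-H: 8 × 418 = 3344
  Σ(formed) = 4054 kJ
ΔH = Σ(broken) − Σ(formed) = 3798 − 4054 = −256 kJ

ΔH ≈ −256 kJ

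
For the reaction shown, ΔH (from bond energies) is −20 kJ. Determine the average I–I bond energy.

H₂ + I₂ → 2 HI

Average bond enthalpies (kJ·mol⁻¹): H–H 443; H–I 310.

Let D be the I–I bond energy.
Σ(broken) = 1×443 + 1×D = 443 + D
Σ(formed) = 2×310 = 620
ΔH = Σ(broken) − Σ(formed) = (443 + D) − (620) = −177 + D
Setting this equal to −20 kJ gives D = 157 kJ/mol.

D(I–I) ≈ 157 kJ/mol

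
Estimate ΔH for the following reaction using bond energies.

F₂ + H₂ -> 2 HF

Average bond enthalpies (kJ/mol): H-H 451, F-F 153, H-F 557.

ΔH ≈ −510 kJ

Bonds broken (reactants):
  F-F: 1 × 153 = 153
  H-H: 1 × 451 = 451
  Σ(broken) = 604 kJ
Bonds formed (products):
  H-F: 2 × 557 = 1114
  Σ(formed) = 1114 kJ
ΔH = Σ(broken) − Σ(formed) = 604 − 1114 = −510 kJ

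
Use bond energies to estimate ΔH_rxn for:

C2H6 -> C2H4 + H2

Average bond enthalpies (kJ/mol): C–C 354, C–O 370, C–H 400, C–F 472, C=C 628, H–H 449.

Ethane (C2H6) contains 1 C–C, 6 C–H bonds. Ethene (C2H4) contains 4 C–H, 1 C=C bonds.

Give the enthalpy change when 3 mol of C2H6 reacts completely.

Bonds broken (reactants):
  C–C: 1 × 354 = 354
  C–H: 6 × 400 = 2400
  Σ(broken) = 2754 kJ
Bonds formed (products):
  C–H: 4 × 400 = 1600
  C=C: 1 × 628 = 628
  H–H: 1 × 449 = 449
  Σ(formed) = 2677 kJ
ΔH = Σ(broken) − Σ(formed) = 2754 − 2677 = +77 kJ
For 3× the reaction as written: 3 × (+77) = +231 kJ

ΔH = +231 kJ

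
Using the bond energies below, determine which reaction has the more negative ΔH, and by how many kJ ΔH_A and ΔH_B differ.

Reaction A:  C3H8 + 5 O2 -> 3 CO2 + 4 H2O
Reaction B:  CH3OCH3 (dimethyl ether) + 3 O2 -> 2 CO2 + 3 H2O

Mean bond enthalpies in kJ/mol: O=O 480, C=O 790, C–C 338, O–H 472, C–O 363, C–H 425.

Reaction A, by 764 kJ

Reaction A:
  Bonds broken (reactants):
    C–C: 2 × 338 = 676
    C–H: 8 × 425 = 3400
    O=O: 5 × 480 = 2400
    Σ(broken) = 6476 kJ
  Bonds formed (products):
    C=O: 6 × 790 = 4740
    O–H: 8 × 472 = 3776
    Σ(formed) = 8516 kJ
  ΔH_A = 6476 − 8516 = −2040 kJ
Reaction B:
  Bonds broken (reactants):
    C–H: 6 × 425 = 2550
    C–O: 2 × 363 = 726
    O=O: 3 × 480 = 1440
    Σ(broken) = 4716 kJ
  Bonds formed (products):
    C=O: 4 × 790 = 3160
    O–H: 6 × 472 = 2832
    Σ(formed) = 5992 kJ
  ΔH_B = 4716 − 5992 = −1276 kJ
ΔH_A − ΔH_B = −764 kJ, so reaction A has the more negative ΔH; |ΔH_A − ΔH_B| = 764 kJ.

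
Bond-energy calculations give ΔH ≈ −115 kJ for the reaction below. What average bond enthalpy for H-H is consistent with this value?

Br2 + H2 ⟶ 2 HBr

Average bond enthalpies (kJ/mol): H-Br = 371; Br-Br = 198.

Let D be the H-H bond energy.
Σ(broken) = 1×198 + 1×D = 198 + D
Σ(formed) = 2×371 = 742
ΔH = Σ(broken) − Σ(formed) = (198 + D) − (742) = −544 + D
Setting this equal to −115 kJ gives D = 429 kJ/mol.

D(H-H) ≈ 429 kJ/mol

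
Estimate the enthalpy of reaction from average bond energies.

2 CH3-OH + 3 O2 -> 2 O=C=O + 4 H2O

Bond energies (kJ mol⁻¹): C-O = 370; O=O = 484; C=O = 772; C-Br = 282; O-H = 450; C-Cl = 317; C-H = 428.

ΔH ≈ −1028 kJ

Bonds broken (reactants):
  C-H: 6 × 428 = 2568
  C-O: 2 × 370 = 740
  O-H: 2 × 450 = 900
  O=O: 3 × 484 = 1452
  Σ(broken) = 5660 kJ
Bonds formed (products):
  C=O: 4 × 772 = 3088
  O-H: 8 × 450 = 3600
  Σ(formed) = 6688 kJ
ΔH = Σ(broken) − Σ(formed) = 5660 − 6688 = −1028 kJ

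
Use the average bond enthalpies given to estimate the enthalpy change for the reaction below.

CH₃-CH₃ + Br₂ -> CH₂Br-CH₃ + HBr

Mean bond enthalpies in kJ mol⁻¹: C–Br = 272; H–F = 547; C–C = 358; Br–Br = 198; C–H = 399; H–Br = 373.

Bonds broken (reactants):
  Br–Br: 1 × 198 = 198
  C–C: 1 × 358 = 358
  C–H: 6 × 399 = 2394
  Σ(broken) = 2950 kJ
Bonds formed (products):
  C–Br: 1 × 272 = 272
  C–C: 1 × 358 = 358
  C–H: 5 × 399 = 1995
  H–Br: 1 × 373 = 373
  Σ(formed) = 2998 kJ
ΔH = Σ(broken) − Σ(formed) = 2950 − 2998 = −48 kJ

ΔH ≈ −48 kJ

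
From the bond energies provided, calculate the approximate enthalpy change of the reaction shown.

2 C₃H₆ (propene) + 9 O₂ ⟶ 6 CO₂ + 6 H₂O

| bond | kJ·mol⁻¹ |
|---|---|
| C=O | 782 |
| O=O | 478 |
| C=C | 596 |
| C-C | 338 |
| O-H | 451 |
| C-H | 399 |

Bonds broken (reactants):
  C-C: 2 × 338 = 676
  C-H: 12 × 399 = 4788
  C=C: 2 × 596 = 1192
  O=O: 9 × 478 = 4302
  Σ(broken) = 10958 kJ
Bonds formed (products):
  C=O: 12 × 782 = 9384
  O-H: 12 × 451 = 5412
  Σ(formed) = 14796 kJ
ΔH = Σ(broken) − Σ(formed) = 10958 − 14796 = −3838 kJ

ΔH ≈ −3838 kJ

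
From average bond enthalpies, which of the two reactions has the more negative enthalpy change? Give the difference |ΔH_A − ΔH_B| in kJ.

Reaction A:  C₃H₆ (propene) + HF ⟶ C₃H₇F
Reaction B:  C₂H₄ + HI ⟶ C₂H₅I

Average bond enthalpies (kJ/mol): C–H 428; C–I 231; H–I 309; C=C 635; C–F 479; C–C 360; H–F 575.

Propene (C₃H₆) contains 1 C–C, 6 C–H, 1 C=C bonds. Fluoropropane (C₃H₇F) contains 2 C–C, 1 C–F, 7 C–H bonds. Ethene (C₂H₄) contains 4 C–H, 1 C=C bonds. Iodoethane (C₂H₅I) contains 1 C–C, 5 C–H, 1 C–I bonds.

Reaction A:
  Bonds broken (reactants):
    C–C: 1 × 360 = 360
    C–H: 6 × 428 = 2568
    C=C: 1 × 635 = 635
    H–F: 1 × 575 = 575
    Σ(broken) = 4138 kJ
  Bonds formed (products):
    C–C: 2 × 360 = 720
    C–F: 1 × 479 = 479
    C–H: 7 × 428 = 2996
    Σ(formed) = 4195 kJ
  ΔH_A = 4138 − 4195 = −57 kJ
Reaction B:
  Bonds broken (reactants):
    C–H: 4 × 428 = 1712
    C=C: 1 × 635 = 635
    H–I: 1 × 309 = 309
    Σ(broken) = 2656 kJ
  Bonds formed (products):
    C–C: 1 × 360 = 360
    C–H: 5 × 428 = 2140
    C–I: 1 × 231 = 231
    Σ(formed) = 2731 kJ
  ΔH_B = 2656 − 2731 = −75 kJ
ΔH_A − ΔH_B = +18 kJ, so reaction B has the more negative ΔH; |ΔH_A − ΔH_B| = 18 kJ.

Reaction B, by 18 kJ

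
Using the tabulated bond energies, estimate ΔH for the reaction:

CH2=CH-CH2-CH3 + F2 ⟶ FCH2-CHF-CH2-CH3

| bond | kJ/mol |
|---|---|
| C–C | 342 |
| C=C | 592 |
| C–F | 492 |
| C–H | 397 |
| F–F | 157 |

ΔH ≈ −577 kJ

Bonds broken (reactants):
  C–C: 2 × 342 = 684
  C–H: 8 × 397 = 3176
  C=C: 1 × 592 = 592
  F–F: 1 × 157 = 157
  Σ(broken) = 4609 kJ
Bonds formed (products):
  C–C: 3 × 342 = 1026
  C–F: 2 × 492 = 984
  C–H: 8 × 397 = 3176
  Σ(formed) = 5186 kJ
ΔH = Σ(broken) − Σ(formed) = 4609 − 5186 = −577 kJ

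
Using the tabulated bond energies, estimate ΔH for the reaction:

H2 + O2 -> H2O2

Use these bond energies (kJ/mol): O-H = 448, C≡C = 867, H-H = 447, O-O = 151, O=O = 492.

ΔH ≈ −108 kJ

Bonds broken (reactants):
  H-H: 1 × 447 = 447
  O=O: 1 × 492 = 492
  Σ(broken) = 939 kJ
Bonds formed (products):
  O-H: 2 × 448 = 896
  O-O: 1 × 151 = 151
  Σ(formed) = 1047 kJ
ΔH = Σ(broken) − Σ(formed) = 939 − 1047 = −108 kJ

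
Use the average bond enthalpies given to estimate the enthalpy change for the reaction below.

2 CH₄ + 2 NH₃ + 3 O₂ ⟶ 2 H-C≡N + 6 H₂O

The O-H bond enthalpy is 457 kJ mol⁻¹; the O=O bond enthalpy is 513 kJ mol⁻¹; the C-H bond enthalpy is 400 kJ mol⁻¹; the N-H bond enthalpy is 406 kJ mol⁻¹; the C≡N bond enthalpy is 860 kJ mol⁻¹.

Bonds broken (reactants):
  C-H: 8 × 400 = 3200
  N-H: 6 × 406 = 2436
  O=O: 3 × 513 = 1539
  Σ(broken) = 7175 kJ
Bonds formed (products):
  C≡N: 2 × 860 = 1720
  C-H: 2 × 400 = 800
  O-H: 12 × 457 = 5484
  Σ(formed) = 8004 kJ
ΔH = Σ(broken) − Σ(formed) = 7175 − 8004 = −829 kJ

ΔH ≈ −829 kJ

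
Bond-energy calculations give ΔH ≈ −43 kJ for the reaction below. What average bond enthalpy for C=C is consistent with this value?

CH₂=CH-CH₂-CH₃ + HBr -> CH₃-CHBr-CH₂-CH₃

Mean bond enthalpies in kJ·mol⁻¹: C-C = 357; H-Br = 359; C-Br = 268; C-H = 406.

Let D be the C=C bond energy.
Σ(broken) = 2×357 + 8×406 + 1×D + 1×359 = 4321 + D
Σ(formed) = 1×268 + 3×357 + 9×406 = 4993
ΔH = Σ(broken) − Σ(formed) = (4321 + D) − (4993) = −672 + D
Setting this equal to −43 kJ gives D = 629 kJ/mol.

D(C=C) ≈ 629 kJ/mol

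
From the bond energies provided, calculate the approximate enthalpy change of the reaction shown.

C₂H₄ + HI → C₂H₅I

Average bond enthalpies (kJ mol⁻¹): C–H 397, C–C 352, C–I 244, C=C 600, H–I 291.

ΔH ≈ −102 kJ

Bonds broken (reactants):
  C–H: 4 × 397 = 1588
  C=C: 1 × 600 = 600
  H–I: 1 × 291 = 291
  Σ(broken) = 2479 kJ
Bonds formed (products):
  C–C: 1 × 352 = 352
  C–H: 5 × 397 = 1985
  C–I: 1 × 244 = 244
  Σ(formed) = 2581 kJ
ΔH = Σ(broken) − Σ(formed) = 2479 − 2581 = −102 kJ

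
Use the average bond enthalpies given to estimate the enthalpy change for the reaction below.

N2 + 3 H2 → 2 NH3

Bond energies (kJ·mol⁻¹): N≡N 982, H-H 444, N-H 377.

Bonds broken (reactants):
  H-H: 3 × 444 = 1332
  N≡N: 1 × 982 = 982
  Σ(broken) = 2314 kJ
Bonds formed (products):
  N-H: 6 × 377 = 2262
  Σ(formed) = 2262 kJ
ΔH = Σ(broken) − Σ(formed) = 2314 − 2262 = +52 kJ

ΔH ≈ +52 kJ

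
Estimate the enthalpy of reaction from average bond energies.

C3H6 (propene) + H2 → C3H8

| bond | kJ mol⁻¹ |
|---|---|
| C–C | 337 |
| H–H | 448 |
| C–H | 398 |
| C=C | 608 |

ΔH ≈ −77 kJ

Bonds broken (reactants):
  C–C: 1 × 337 = 337
  C–H: 6 × 398 = 2388
  C=C: 1 × 608 = 608
  H–H: 1 × 448 = 448
  Σ(broken) = 3781 kJ
Bonds formed (products):
  C–C: 2 × 337 = 674
  C–H: 8 × 398 = 3184
  Σ(formed) = 3858 kJ
ΔH = Σ(broken) − Σ(formed) = 3781 − 3858 = −77 kJ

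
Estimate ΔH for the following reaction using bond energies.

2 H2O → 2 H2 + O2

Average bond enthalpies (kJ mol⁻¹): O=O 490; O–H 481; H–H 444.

ΔH ≈ +546 kJ

Bonds broken (reactants):
  O–H: 4 × 481 = 1924
  Σ(broken) = 1924 kJ
Bonds formed (products):
  H–H: 2 × 444 = 888
  O=O: 1 × 490 = 490
  Σ(formed) = 1378 kJ
ΔH = Σ(broken) − Σ(formed) = 1924 − 1378 = +546 kJ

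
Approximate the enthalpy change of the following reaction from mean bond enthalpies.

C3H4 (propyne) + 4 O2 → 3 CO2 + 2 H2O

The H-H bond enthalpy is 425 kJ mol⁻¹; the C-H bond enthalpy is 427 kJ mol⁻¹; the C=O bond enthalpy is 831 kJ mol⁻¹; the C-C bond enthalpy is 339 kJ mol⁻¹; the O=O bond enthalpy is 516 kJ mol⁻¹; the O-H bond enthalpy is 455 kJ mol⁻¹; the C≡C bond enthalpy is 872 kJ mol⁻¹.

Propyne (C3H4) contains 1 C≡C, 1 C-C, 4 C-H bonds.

Bonds broken (reactants):
  C≡C: 1 × 872 = 872
  C-C: 1 × 339 = 339
  C-H: 4 × 427 = 1708
  O=O: 4 × 516 = 2064
  Σ(broken) = 4983 kJ
Bonds formed (products):
  C=O: 6 × 831 = 4986
  O-H: 4 × 455 = 1820
  Σ(formed) = 6806 kJ
ΔH = Σ(broken) − Σ(formed) = 4983 − 6806 = −1823 kJ

ΔH ≈ −1823 kJ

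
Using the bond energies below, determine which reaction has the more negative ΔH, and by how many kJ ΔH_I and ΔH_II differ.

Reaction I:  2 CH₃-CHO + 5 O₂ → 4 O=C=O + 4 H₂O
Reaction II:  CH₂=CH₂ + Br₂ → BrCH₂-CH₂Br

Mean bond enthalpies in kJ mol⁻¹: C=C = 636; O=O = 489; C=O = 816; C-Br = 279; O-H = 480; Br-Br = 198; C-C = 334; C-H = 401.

Reaction I, by 2357 kJ

Reaction I:
  Bonds broken (reactants):
    C-C: 2 × 334 = 668
    C-H: 8 × 401 = 3208
    C=O: 2 × 816 = 1632
    O=O: 5 × 489 = 2445
    Σ(broken) = 7953 kJ
  Bonds formed (products):
    C=O: 8 × 816 = 6528
    O-H: 8 × 480 = 3840
    Σ(formed) = 10368 kJ
  ΔH_I = 7953 − 10368 = −2415 kJ
Reaction II:
  Bonds broken (reactants):
    Br-Br: 1 × 198 = 198
    C-H: 4 × 401 = 1604
    C=C: 1 × 636 = 636
    Σ(broken) = 2438 kJ
  Bonds formed (products):
    C-Br: 2 × 279 = 558
    C-C: 1 × 334 = 334
    C-H: 4 × 401 = 1604
    Σ(formed) = 2496 kJ
  ΔH_II = 2438 − 2496 = −58 kJ
ΔH_I − ΔH_II = −2357 kJ, so reaction I has the more negative ΔH; |ΔH_I − ΔH_II| = 2357 kJ.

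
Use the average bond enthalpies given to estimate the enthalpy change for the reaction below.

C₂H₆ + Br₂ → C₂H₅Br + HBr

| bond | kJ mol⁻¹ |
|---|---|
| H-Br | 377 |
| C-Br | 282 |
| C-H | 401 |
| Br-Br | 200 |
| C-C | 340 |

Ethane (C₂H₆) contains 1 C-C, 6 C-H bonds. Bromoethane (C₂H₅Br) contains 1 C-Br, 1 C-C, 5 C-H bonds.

ΔH ≈ −58 kJ

Bonds broken (reactants):
  Br-Br: 1 × 200 = 200
  C-C: 1 × 340 = 340
  C-H: 6 × 401 = 2406
  Σ(broken) = 2946 kJ
Bonds formed (products):
  C-Br: 1 × 282 = 282
  C-C: 1 × 340 = 340
  C-H: 5 × 401 = 2005
  H-Br: 1 × 377 = 377
  Σ(formed) = 3004 kJ
ΔH = Σ(broken) − Σ(formed) = 2946 − 3004 = −58 kJ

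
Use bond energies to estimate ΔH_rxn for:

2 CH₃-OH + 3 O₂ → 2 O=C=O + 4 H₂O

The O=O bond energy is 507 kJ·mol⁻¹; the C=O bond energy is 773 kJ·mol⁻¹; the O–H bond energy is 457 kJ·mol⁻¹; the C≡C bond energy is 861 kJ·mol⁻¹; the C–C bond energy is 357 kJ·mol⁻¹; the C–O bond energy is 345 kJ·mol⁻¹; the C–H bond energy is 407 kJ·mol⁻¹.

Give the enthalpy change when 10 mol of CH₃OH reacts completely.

ΔH = −5905 kJ

Bonds broken (reactants):
  C–H: 6 × 407 = 2442
  C–O: 2 × 345 = 690
  O–H: 2 × 457 = 914
  O=O: 3 × 507 = 1521
  Σ(broken) = 5567 kJ
Bonds formed (products):
  C=O: 4 × 773 = 3092
  O–H: 8 × 457 = 3656
  Σ(formed) = 6748 kJ
ΔH = Σ(broken) − Σ(formed) = 5567 − 6748 = −1181 kJ
For 5× the reaction as written: 5 × (−1181) = −5905 kJ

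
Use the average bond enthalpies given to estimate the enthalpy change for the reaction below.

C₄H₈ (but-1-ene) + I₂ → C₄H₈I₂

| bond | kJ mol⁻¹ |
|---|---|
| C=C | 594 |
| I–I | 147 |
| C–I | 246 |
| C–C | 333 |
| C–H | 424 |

ΔH ≈ −84 kJ

Bonds broken (reactants):
  C–C: 2 × 333 = 666
  C–H: 8 × 424 = 3392
  C=C: 1 × 594 = 594
  I–I: 1 × 147 = 147
  Σ(broken) = 4799 kJ
Bonds formed (products):
  C–C: 3 × 333 = 999
  C–H: 8 × 424 = 3392
  C–I: 2 × 246 = 492
  Σ(formed) = 4883 kJ
ΔH = Σ(broken) − Σ(formed) = 4799 − 4883 = −84 kJ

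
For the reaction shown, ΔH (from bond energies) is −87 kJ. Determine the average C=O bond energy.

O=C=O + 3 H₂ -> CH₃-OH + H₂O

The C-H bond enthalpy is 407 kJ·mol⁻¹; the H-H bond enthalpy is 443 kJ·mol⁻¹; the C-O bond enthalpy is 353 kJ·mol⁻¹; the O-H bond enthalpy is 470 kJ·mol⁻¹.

Let D be the C=O bond energy.
Σ(broken) = 2×D + 3×443 = 1329 + 2D
Σ(formed) = 3×407 + 1×353 + 3×470 = 2984
ΔH = Σ(broken) − Σ(formed) = (1329 + 2D) − (2984) = −1655 + 2D
Setting this equal to −87 kJ gives 2D = 1568, so D = 784 kJ/mol.

D(C=O) ≈ 784 kJ/mol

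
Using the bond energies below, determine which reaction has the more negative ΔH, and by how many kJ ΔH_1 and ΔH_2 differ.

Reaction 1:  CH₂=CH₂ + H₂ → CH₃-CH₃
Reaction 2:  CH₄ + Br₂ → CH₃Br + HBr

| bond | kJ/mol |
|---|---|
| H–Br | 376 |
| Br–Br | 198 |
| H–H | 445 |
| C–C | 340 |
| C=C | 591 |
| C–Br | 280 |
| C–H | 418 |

Reaction 1:
  Bonds broken (reactants):
    C–H: 4 × 418 = 1672
    C=C: 1 × 591 = 591
    H–H: 1 × 445 = 445
    Σ(broken) = 2708 kJ
  Bonds formed (products):
    C–C: 1 × 340 = 340
    C–H: 6 × 418 = 2508
    Σ(formed) = 2848 kJ
  ΔH_1 = 2708 − 2848 = −140 kJ
Reaction 2:
  Bonds broken (reactants):
    Br–Br: 1 × 198 = 198
    C–H: 4 × 418 = 1672
    Σ(broken) = 1870 kJ
  Bonds formed (products):
    C–Br: 1 × 280 = 280
    C–H: 3 × 418 = 1254
    H–Br: 1 × 376 = 376
    Σ(formed) = 1910 kJ
  ΔH_2 = 1870 − 1910 = −40 kJ
ΔH_1 − ΔH_2 = −100 kJ, so reaction 1 has the more negative ΔH; |ΔH_1 − ΔH_2| = 100 kJ.

Reaction 1, by 100 kJ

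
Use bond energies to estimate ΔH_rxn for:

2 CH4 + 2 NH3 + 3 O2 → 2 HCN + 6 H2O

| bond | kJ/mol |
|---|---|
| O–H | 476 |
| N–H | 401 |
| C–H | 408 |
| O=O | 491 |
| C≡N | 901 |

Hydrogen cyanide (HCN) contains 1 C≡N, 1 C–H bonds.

Bonds broken (reactants):
  C–H: 8 × 408 = 3264
  N–H: 6 × 401 = 2406
  O=O: 3 × 491 = 1473
  Σ(broken) = 7143 kJ
Bonds formed (products):
  C≡N: 2 × 901 = 1802
  C–H: 2 × 408 = 816
  O–H: 12 × 476 = 5712
  Σ(formed) = 8330 kJ
ΔH = Σ(broken) − Σ(formed) = 7143 − 8330 = −1187 kJ

ΔH ≈ −1187 kJ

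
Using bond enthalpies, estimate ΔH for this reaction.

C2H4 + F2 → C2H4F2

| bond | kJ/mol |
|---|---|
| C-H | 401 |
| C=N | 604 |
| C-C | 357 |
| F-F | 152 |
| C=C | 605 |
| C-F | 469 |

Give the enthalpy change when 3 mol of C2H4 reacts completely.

ΔH = −1614 kJ

Bonds broken (reactants):
  C-H: 4 × 401 = 1604
  C=C: 1 × 605 = 605
  F-F: 1 × 152 = 152
  Σ(broken) = 2361 kJ
Bonds formed (products):
  C-C: 1 × 357 = 357
  C-F: 2 × 469 = 938
  C-H: 4 × 401 = 1604
  Σ(formed) = 2899 kJ
ΔH = Σ(broken) − Σ(formed) = 2361 − 2899 = −538 kJ
For 3× the reaction as written: 3 × (−538) = −1614 kJ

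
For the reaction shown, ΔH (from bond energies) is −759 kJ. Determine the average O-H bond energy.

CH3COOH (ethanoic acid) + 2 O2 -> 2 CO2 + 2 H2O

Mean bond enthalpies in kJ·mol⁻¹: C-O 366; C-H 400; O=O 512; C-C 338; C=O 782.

Let D be the O-H bond energy.
Σ(broken) = 1×338 + 3×400 + 1×366 + 1×782 + 1×D + 2×512 = 3710 + D
Σ(formed) = 4×782 + 4×D = 3128 + 4D
ΔH = Σ(broken) − Σ(formed) = (3710 + D) − (3128 + 4D) = +582 − 3D
Setting this equal to −759 kJ gives 3D = 1341, so D = 447 kJ/mol.

D(O-H) ≈ 447 kJ/mol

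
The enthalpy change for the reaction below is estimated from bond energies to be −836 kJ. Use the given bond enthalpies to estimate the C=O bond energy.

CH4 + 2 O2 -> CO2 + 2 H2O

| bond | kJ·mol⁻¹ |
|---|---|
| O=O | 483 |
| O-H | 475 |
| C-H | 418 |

D(C=O) ≈ 787 kJ/mol

Let D be the C=O bond energy.
Σ(broken) = 4×418 + 2×483 = 2638
Σ(formed) = 2×D + 4×475 = 1900 + 2D
ΔH = Σ(broken) − Σ(formed) = (2638) − (1900 + 2D) = +738 − 2D
Setting this equal to −836 kJ gives 2D = 1574, so D = 787 kJ/mol.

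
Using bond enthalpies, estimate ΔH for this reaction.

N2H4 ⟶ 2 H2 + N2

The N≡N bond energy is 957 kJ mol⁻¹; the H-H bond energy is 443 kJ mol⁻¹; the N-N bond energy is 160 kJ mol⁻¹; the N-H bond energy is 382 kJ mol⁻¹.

Bonds broken (reactants):
  N-H: 4 × 382 = 1528
  N-N: 1 × 160 = 160
  Σ(broken) = 1688 kJ
Bonds formed (products):
  H-H: 2 × 443 = 886
  N≡N: 1 × 957 = 957
  Σ(formed) = 1843 kJ
ΔH = Σ(broken) − Σ(formed) = 1688 − 1843 = −155 kJ

ΔH ≈ −155 kJ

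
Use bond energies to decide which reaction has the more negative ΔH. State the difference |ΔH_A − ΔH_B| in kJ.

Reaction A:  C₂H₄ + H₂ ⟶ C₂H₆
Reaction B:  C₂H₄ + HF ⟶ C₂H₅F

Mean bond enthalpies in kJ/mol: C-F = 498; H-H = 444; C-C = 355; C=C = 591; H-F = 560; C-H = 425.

Reaction A, by 43 kJ

Reaction A:
  Bonds broken (reactants):
    C-H: 4 × 425 = 1700
    C=C: 1 × 591 = 591
    H-H: 1 × 444 = 444
    Σ(broken) = 2735 kJ
  Bonds formed (products):
    C-C: 1 × 355 = 355
    C-H: 6 × 425 = 2550
    Σ(formed) = 2905 kJ
  ΔH_A = 2735 − 2905 = −170 kJ
Reaction B:
  Bonds broken (reactants):
    C-H: 4 × 425 = 1700
    C=C: 1 × 591 = 591
    H-F: 1 × 560 = 560
    Σ(broken) = 2851 kJ
  Bonds formed (products):
    C-C: 1 × 355 = 355
    C-F: 1 × 498 = 498
    C-H: 5 × 425 = 2125
    Σ(formed) = 2978 kJ
  ΔH_B = 2851 − 2978 = −127 kJ
ΔH_A − ΔH_B = −43 kJ, so reaction A has the more negative ΔH; |ΔH_A − ΔH_B| = 43 kJ.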